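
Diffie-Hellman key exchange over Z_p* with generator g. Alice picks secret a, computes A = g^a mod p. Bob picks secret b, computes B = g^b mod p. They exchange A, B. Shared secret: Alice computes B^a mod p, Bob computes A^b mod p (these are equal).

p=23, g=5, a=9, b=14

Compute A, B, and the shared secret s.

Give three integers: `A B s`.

Answer: 11 13 3

Derivation:
A = 5^9 mod 23  (bits of 9 = 1001)
  bit 0 = 1: r = r^2 * 5 mod 23 = 1^2 * 5 = 1*5 = 5
  bit 1 = 0: r = r^2 mod 23 = 5^2 = 2
  bit 2 = 0: r = r^2 mod 23 = 2^2 = 4
  bit 3 = 1: r = r^2 * 5 mod 23 = 4^2 * 5 = 16*5 = 11
  -> A = 11
B = 5^14 mod 23  (bits of 14 = 1110)
  bit 0 = 1: r = r^2 * 5 mod 23 = 1^2 * 5 = 1*5 = 5
  bit 1 = 1: r = r^2 * 5 mod 23 = 5^2 * 5 = 2*5 = 10
  bit 2 = 1: r = r^2 * 5 mod 23 = 10^2 * 5 = 8*5 = 17
  bit 3 = 0: r = r^2 mod 23 = 17^2 = 13
  -> B = 13
s = B^a = 13^9 mod 23  (bits of 9 = 1001)
  bit 0 = 1: r = r^2 * 13 mod 23 = 1^2 * 13 = 1*13 = 13
  bit 1 = 0: r = r^2 mod 23 = 13^2 = 8
  bit 2 = 0: r = r^2 mod 23 = 8^2 = 18
  bit 3 = 1: r = r^2 * 13 mod 23 = 18^2 * 13 = 2*13 = 3
  -> s = B^a = 3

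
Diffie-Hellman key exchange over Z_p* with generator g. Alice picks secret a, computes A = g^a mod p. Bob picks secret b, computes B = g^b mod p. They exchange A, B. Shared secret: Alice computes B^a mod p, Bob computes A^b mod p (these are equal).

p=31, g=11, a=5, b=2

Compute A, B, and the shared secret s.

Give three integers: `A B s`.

A = 11^5 mod 31  (bits of 5 = 101)
  bit 0 = 1: r = r^2 * 11 mod 31 = 1^2 * 11 = 1*11 = 11
  bit 1 = 0: r = r^2 mod 31 = 11^2 = 28
  bit 2 = 1: r = r^2 * 11 mod 31 = 28^2 * 11 = 9*11 = 6
  -> A = 6
B = 11^2 mod 31  (bits of 2 = 10)
  bit 0 = 1: r = r^2 * 11 mod 31 = 1^2 * 11 = 1*11 = 11
  bit 1 = 0: r = r^2 mod 31 = 11^2 = 28
  -> B = 28
s = B^a = 28^5 mod 31  (bits of 5 = 101)
  bit 0 = 1: r = r^2 * 28 mod 31 = 1^2 * 28 = 1*28 = 28
  bit 1 = 0: r = r^2 mod 31 = 28^2 = 9
  bit 2 = 1: r = r^2 * 28 mod 31 = 9^2 * 28 = 19*28 = 5
  -> s = B^a = 5

Answer: 6 28 5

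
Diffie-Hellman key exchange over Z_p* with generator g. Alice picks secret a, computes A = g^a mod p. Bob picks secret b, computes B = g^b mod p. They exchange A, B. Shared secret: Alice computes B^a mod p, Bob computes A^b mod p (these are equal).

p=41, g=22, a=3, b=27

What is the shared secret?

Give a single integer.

Answer: 22

Derivation:
A = 22^3 mod 41  (bits of 3 = 11)
  bit 0 = 1: r = r^2 * 22 mod 41 = 1^2 * 22 = 1*22 = 22
  bit 1 = 1: r = r^2 * 22 mod 41 = 22^2 * 22 = 33*22 = 29
  -> A = 29
B = 22^27 mod 41  (bits of 27 = 11011)
  bit 0 = 1: r = r^2 * 22 mod 41 = 1^2 * 22 = 1*22 = 22
  bit 1 = 1: r = r^2 * 22 mod 41 = 22^2 * 22 = 33*22 = 29
  bit 2 = 0: r = r^2 mod 41 = 29^2 = 21
  bit 3 = 1: r = r^2 * 22 mod 41 = 21^2 * 22 = 31*22 = 26
  bit 4 = 1: r = r^2 * 22 mod 41 = 26^2 * 22 = 20*22 = 30
  -> B = 30
s = B^a = 30^3 mod 41  (bits of 3 = 11)
  bit 0 = 1: r = r^2 * 30 mod 41 = 1^2 * 30 = 1*30 = 30
  bit 1 = 1: r = r^2 * 30 mod 41 = 30^2 * 30 = 39*30 = 22
  -> s = B^a = 22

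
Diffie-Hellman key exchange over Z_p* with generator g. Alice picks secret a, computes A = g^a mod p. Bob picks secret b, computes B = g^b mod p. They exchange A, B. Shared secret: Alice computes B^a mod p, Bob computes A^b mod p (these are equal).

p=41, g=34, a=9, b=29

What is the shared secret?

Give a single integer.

A = 34^9 mod 41  (bits of 9 = 1001)
  bit 0 = 1: r = r^2 * 34 mod 41 = 1^2 * 34 = 1*34 = 34
  bit 1 = 0: r = r^2 mod 41 = 34^2 = 8
  bit 2 = 0: r = r^2 mod 41 = 8^2 = 23
  bit 3 = 1: r = r^2 * 34 mod 41 = 23^2 * 34 = 37*34 = 28
  -> A = 28
B = 34^29 mod 41  (bits of 29 = 11101)
  bit 0 = 1: r = r^2 * 34 mod 41 = 1^2 * 34 = 1*34 = 34
  bit 1 = 1: r = r^2 * 34 mod 41 = 34^2 * 34 = 8*34 = 26
  bit 2 = 1: r = r^2 * 34 mod 41 = 26^2 * 34 = 20*34 = 24
  bit 3 = 0: r = r^2 mod 41 = 24^2 = 2
  bit 4 = 1: r = r^2 * 34 mod 41 = 2^2 * 34 = 4*34 = 13
  -> B = 13
s = B^a = 13^9 mod 41  (bits of 9 = 1001)
  bit 0 = 1: r = r^2 * 13 mod 41 = 1^2 * 13 = 1*13 = 13
  bit 1 = 0: r = r^2 mod 41 = 13^2 = 5
  bit 2 = 0: r = r^2 mod 41 = 5^2 = 25
  bit 3 = 1: r = r^2 * 13 mod 41 = 25^2 * 13 = 10*13 = 7
  -> s = B^a = 7

Answer: 7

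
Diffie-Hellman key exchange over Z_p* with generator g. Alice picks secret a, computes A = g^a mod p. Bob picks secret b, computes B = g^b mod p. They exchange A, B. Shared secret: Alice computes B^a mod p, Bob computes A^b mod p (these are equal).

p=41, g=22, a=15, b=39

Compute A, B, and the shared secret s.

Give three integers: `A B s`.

Answer: 38 28 27

Derivation:
A = 22^15 mod 41  (bits of 15 = 1111)
  bit 0 = 1: r = r^2 * 22 mod 41 = 1^2 * 22 = 1*22 = 22
  bit 1 = 1: r = r^2 * 22 mod 41 = 22^2 * 22 = 33*22 = 29
  bit 2 = 1: r = r^2 * 22 mod 41 = 29^2 * 22 = 21*22 = 11
  bit 3 = 1: r = r^2 * 22 mod 41 = 11^2 * 22 = 39*22 = 38
  -> A = 38
B = 22^39 mod 41  (bits of 39 = 100111)
  bit 0 = 1: r = r^2 * 22 mod 41 = 1^2 * 22 = 1*22 = 22
  bit 1 = 0: r = r^2 mod 41 = 22^2 = 33
  bit 2 = 0: r = r^2 mod 41 = 33^2 = 23
  bit 3 = 1: r = r^2 * 22 mod 41 = 23^2 * 22 = 37*22 = 35
  bit 4 = 1: r = r^2 * 22 mod 41 = 35^2 * 22 = 36*22 = 13
  bit 5 = 1: r = r^2 * 22 mod 41 = 13^2 * 22 = 5*22 = 28
  -> B = 28
s = B^a = 28^15 mod 41  (bits of 15 = 1111)
  bit 0 = 1: r = r^2 * 28 mod 41 = 1^2 * 28 = 1*28 = 28
  bit 1 = 1: r = r^2 * 28 mod 41 = 28^2 * 28 = 5*28 = 17
  bit 2 = 1: r = r^2 * 28 mod 41 = 17^2 * 28 = 2*28 = 15
  bit 3 = 1: r = r^2 * 28 mod 41 = 15^2 * 28 = 20*28 = 27
  -> s = B^a = 27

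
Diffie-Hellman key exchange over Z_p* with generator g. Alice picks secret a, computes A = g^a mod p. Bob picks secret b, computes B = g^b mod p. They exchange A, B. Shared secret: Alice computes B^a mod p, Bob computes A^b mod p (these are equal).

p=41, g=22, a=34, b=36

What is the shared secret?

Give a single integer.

A = 22^34 mod 41  (bits of 34 = 100010)
  bit 0 = 1: r = r^2 * 22 mod 41 = 1^2 * 22 = 1*22 = 22
  bit 1 = 0: r = r^2 mod 41 = 22^2 = 33
  bit 2 = 0: r = r^2 mod 41 = 33^2 = 23
  bit 3 = 0: r = r^2 mod 41 = 23^2 = 37
  bit 4 = 1: r = r^2 * 22 mod 41 = 37^2 * 22 = 16*22 = 24
  bit 5 = 0: r = r^2 mod 41 = 24^2 = 2
  -> A = 2
B = 22^36 mod 41  (bits of 36 = 100100)
  bit 0 = 1: r = r^2 * 22 mod 41 = 1^2 * 22 = 1*22 = 22
  bit 1 = 0: r = r^2 mod 41 = 22^2 = 33
  bit 2 = 0: r = r^2 mod 41 = 33^2 = 23
  bit 3 = 1: r = r^2 * 22 mod 41 = 23^2 * 22 = 37*22 = 35
  bit 4 = 0: r = r^2 mod 41 = 35^2 = 36
  bit 5 = 0: r = r^2 mod 41 = 36^2 = 25
  -> B = 25
s = B^a = 25^34 mod 41  (bits of 34 = 100010)
  bit 0 = 1: r = r^2 * 25 mod 41 = 1^2 * 25 = 1*25 = 25
  bit 1 = 0: r = r^2 mod 41 = 25^2 = 10
  bit 2 = 0: r = r^2 mod 41 = 10^2 = 18
  bit 3 = 0: r = r^2 mod 41 = 18^2 = 37
  bit 4 = 1: r = r^2 * 25 mod 41 = 37^2 * 25 = 16*25 = 31
  bit 5 = 0: r = r^2 mod 41 = 31^2 = 18
  -> s = B^a = 18

Answer: 18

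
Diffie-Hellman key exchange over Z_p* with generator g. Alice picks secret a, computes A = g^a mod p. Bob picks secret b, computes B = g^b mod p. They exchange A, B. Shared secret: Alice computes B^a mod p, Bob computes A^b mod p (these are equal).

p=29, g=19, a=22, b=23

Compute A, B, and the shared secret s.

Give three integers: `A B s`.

A = 19^22 mod 29  (bits of 22 = 10110)
  bit 0 = 1: r = r^2 * 19 mod 29 = 1^2 * 19 = 1*19 = 19
  bit 1 = 0: r = r^2 mod 29 = 19^2 = 13
  bit 2 = 1: r = r^2 * 19 mod 29 = 13^2 * 19 = 24*19 = 21
  bit 3 = 1: r = r^2 * 19 mod 29 = 21^2 * 19 = 6*19 = 27
  bit 4 = 0: r = r^2 mod 29 = 27^2 = 4
  -> A = 4
B = 19^23 mod 29  (bits of 23 = 10111)
  bit 0 = 1: r = r^2 * 19 mod 29 = 1^2 * 19 = 1*19 = 19
  bit 1 = 0: r = r^2 mod 29 = 19^2 = 13
  bit 2 = 1: r = r^2 * 19 mod 29 = 13^2 * 19 = 24*19 = 21
  bit 3 = 1: r = r^2 * 19 mod 29 = 21^2 * 19 = 6*19 = 27
  bit 4 = 1: r = r^2 * 19 mod 29 = 27^2 * 19 = 4*19 = 18
  -> B = 18
s = B^a = 18^22 mod 29  (bits of 22 = 10110)
  bit 0 = 1: r = r^2 * 18 mod 29 = 1^2 * 18 = 1*18 = 18
  bit 1 = 0: r = r^2 mod 29 = 18^2 = 5
  bit 2 = 1: r = r^2 * 18 mod 29 = 5^2 * 18 = 25*18 = 15
  bit 3 = 1: r = r^2 * 18 mod 29 = 15^2 * 18 = 22*18 = 19
  bit 4 = 0: r = r^2 mod 29 = 19^2 = 13
  -> s = B^a = 13

Answer: 4 18 13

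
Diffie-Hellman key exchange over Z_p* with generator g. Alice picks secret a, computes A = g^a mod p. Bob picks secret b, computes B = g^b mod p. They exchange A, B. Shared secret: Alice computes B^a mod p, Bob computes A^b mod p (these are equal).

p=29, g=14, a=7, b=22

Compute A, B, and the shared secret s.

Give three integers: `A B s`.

Answer: 12 6 28

Derivation:
A = 14^7 mod 29  (bits of 7 = 111)
  bit 0 = 1: r = r^2 * 14 mod 29 = 1^2 * 14 = 1*14 = 14
  bit 1 = 1: r = r^2 * 14 mod 29 = 14^2 * 14 = 22*14 = 18
  bit 2 = 1: r = r^2 * 14 mod 29 = 18^2 * 14 = 5*14 = 12
  -> A = 12
B = 14^22 mod 29  (bits of 22 = 10110)
  bit 0 = 1: r = r^2 * 14 mod 29 = 1^2 * 14 = 1*14 = 14
  bit 1 = 0: r = r^2 mod 29 = 14^2 = 22
  bit 2 = 1: r = r^2 * 14 mod 29 = 22^2 * 14 = 20*14 = 19
  bit 3 = 1: r = r^2 * 14 mod 29 = 19^2 * 14 = 13*14 = 8
  bit 4 = 0: r = r^2 mod 29 = 8^2 = 6
  -> B = 6
s = B^a = 6^7 mod 29  (bits of 7 = 111)
  bit 0 = 1: r = r^2 * 6 mod 29 = 1^2 * 6 = 1*6 = 6
  bit 1 = 1: r = r^2 * 6 mod 29 = 6^2 * 6 = 7*6 = 13
  bit 2 = 1: r = r^2 * 6 mod 29 = 13^2 * 6 = 24*6 = 28
  -> s = B^a = 28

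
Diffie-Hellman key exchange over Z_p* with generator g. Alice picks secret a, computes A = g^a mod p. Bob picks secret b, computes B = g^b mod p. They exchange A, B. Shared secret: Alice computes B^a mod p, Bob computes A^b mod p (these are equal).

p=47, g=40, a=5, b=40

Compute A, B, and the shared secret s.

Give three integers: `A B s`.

A = 40^5 mod 47  (bits of 5 = 101)
  bit 0 = 1: r = r^2 * 40 mod 47 = 1^2 * 40 = 1*40 = 40
  bit 1 = 0: r = r^2 mod 47 = 40^2 = 2
  bit 2 = 1: r = r^2 * 40 mod 47 = 2^2 * 40 = 4*40 = 19
  -> A = 19
B = 40^40 mod 47  (bits of 40 = 101000)
  bit 0 = 1: r = r^2 * 40 mod 47 = 1^2 * 40 = 1*40 = 40
  bit 1 = 0: r = r^2 mod 47 = 40^2 = 2
  bit 2 = 1: r = r^2 * 40 mod 47 = 2^2 * 40 = 4*40 = 19
  bit 3 = 0: r = r^2 mod 47 = 19^2 = 32
  bit 4 = 0: r = r^2 mod 47 = 32^2 = 37
  bit 5 = 0: r = r^2 mod 47 = 37^2 = 6
  -> B = 6
s = B^a = 6^5 mod 47  (bits of 5 = 101)
  bit 0 = 1: r = r^2 * 6 mod 47 = 1^2 * 6 = 1*6 = 6
  bit 1 = 0: r = r^2 mod 47 = 6^2 = 36
  bit 2 = 1: r = r^2 * 6 mod 47 = 36^2 * 6 = 27*6 = 21
  -> s = B^a = 21

Answer: 19 6 21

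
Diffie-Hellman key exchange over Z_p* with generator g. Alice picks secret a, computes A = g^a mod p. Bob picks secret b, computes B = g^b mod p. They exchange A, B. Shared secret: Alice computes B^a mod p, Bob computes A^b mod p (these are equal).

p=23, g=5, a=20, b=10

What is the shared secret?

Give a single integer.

A = 5^20 mod 23  (bits of 20 = 10100)
  bit 0 = 1: r = r^2 * 5 mod 23 = 1^2 * 5 = 1*5 = 5
  bit 1 = 0: r = r^2 mod 23 = 5^2 = 2
  bit 2 = 1: r = r^2 * 5 mod 23 = 2^2 * 5 = 4*5 = 20
  bit 3 = 0: r = r^2 mod 23 = 20^2 = 9
  bit 4 = 0: r = r^2 mod 23 = 9^2 = 12
  -> A = 12
B = 5^10 mod 23  (bits of 10 = 1010)
  bit 0 = 1: r = r^2 * 5 mod 23 = 1^2 * 5 = 1*5 = 5
  bit 1 = 0: r = r^2 mod 23 = 5^2 = 2
  bit 2 = 1: r = r^2 * 5 mod 23 = 2^2 * 5 = 4*5 = 20
  bit 3 = 0: r = r^2 mod 23 = 20^2 = 9
  -> B = 9
s = B^a = 9^20 mod 23  (bits of 20 = 10100)
  bit 0 = 1: r = r^2 * 9 mod 23 = 1^2 * 9 = 1*9 = 9
  bit 1 = 0: r = r^2 mod 23 = 9^2 = 12
  bit 2 = 1: r = r^2 * 9 mod 23 = 12^2 * 9 = 6*9 = 8
  bit 3 = 0: r = r^2 mod 23 = 8^2 = 18
  bit 4 = 0: r = r^2 mod 23 = 18^2 = 2
  -> s = B^a = 2

Answer: 2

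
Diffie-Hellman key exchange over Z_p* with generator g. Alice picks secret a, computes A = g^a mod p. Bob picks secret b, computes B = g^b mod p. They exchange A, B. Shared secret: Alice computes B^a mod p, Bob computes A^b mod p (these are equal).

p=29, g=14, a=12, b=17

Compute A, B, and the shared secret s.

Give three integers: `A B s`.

Answer: 25 11 23

Derivation:
A = 14^12 mod 29  (bits of 12 = 1100)
  bit 0 = 1: r = r^2 * 14 mod 29 = 1^2 * 14 = 1*14 = 14
  bit 1 = 1: r = r^2 * 14 mod 29 = 14^2 * 14 = 22*14 = 18
  bit 2 = 0: r = r^2 mod 29 = 18^2 = 5
  bit 3 = 0: r = r^2 mod 29 = 5^2 = 25
  -> A = 25
B = 14^17 mod 29  (bits of 17 = 10001)
  bit 0 = 1: r = r^2 * 14 mod 29 = 1^2 * 14 = 1*14 = 14
  bit 1 = 0: r = r^2 mod 29 = 14^2 = 22
  bit 2 = 0: r = r^2 mod 29 = 22^2 = 20
  bit 3 = 0: r = r^2 mod 29 = 20^2 = 23
  bit 4 = 1: r = r^2 * 14 mod 29 = 23^2 * 14 = 7*14 = 11
  -> B = 11
s = B^a = 11^12 mod 29  (bits of 12 = 1100)
  bit 0 = 1: r = r^2 * 11 mod 29 = 1^2 * 11 = 1*11 = 11
  bit 1 = 1: r = r^2 * 11 mod 29 = 11^2 * 11 = 5*11 = 26
  bit 2 = 0: r = r^2 mod 29 = 26^2 = 9
  bit 3 = 0: r = r^2 mod 29 = 9^2 = 23
  -> s = B^a = 23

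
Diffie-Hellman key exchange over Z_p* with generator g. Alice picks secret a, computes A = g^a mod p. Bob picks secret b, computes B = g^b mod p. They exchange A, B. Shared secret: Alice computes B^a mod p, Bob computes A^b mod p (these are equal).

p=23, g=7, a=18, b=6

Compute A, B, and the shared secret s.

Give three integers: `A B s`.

Answer: 18 4 8

Derivation:
A = 7^18 mod 23  (bits of 18 = 10010)
  bit 0 = 1: r = r^2 * 7 mod 23 = 1^2 * 7 = 1*7 = 7
  bit 1 = 0: r = r^2 mod 23 = 7^2 = 3
  bit 2 = 0: r = r^2 mod 23 = 3^2 = 9
  bit 3 = 1: r = r^2 * 7 mod 23 = 9^2 * 7 = 12*7 = 15
  bit 4 = 0: r = r^2 mod 23 = 15^2 = 18
  -> A = 18
B = 7^6 mod 23  (bits of 6 = 110)
  bit 0 = 1: r = r^2 * 7 mod 23 = 1^2 * 7 = 1*7 = 7
  bit 1 = 1: r = r^2 * 7 mod 23 = 7^2 * 7 = 3*7 = 21
  bit 2 = 0: r = r^2 mod 23 = 21^2 = 4
  -> B = 4
s = B^a = 4^18 mod 23  (bits of 18 = 10010)
  bit 0 = 1: r = r^2 * 4 mod 23 = 1^2 * 4 = 1*4 = 4
  bit 1 = 0: r = r^2 mod 23 = 4^2 = 16
  bit 2 = 0: r = r^2 mod 23 = 16^2 = 3
  bit 3 = 1: r = r^2 * 4 mod 23 = 3^2 * 4 = 9*4 = 13
  bit 4 = 0: r = r^2 mod 23 = 13^2 = 8
  -> s = B^a = 8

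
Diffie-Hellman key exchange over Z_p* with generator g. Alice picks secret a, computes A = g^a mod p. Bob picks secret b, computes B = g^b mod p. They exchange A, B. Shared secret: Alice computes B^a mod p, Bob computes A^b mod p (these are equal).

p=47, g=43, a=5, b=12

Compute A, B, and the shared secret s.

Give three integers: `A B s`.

A = 43^5 mod 47  (bits of 5 = 101)
  bit 0 = 1: r = r^2 * 43 mod 47 = 1^2 * 43 = 1*43 = 43
  bit 1 = 0: r = r^2 mod 47 = 43^2 = 16
  bit 2 = 1: r = r^2 * 43 mod 47 = 16^2 * 43 = 21*43 = 10
  -> A = 10
B = 43^12 mod 47  (bits of 12 = 1100)
  bit 0 = 1: r = r^2 * 43 mod 47 = 1^2 * 43 = 1*43 = 43
  bit 1 = 1: r = r^2 * 43 mod 47 = 43^2 * 43 = 16*43 = 30
  bit 2 = 0: r = r^2 mod 47 = 30^2 = 7
  bit 3 = 0: r = r^2 mod 47 = 7^2 = 2
  -> B = 2
s = B^a = 2^5 mod 47  (bits of 5 = 101)
  bit 0 = 1: r = r^2 * 2 mod 47 = 1^2 * 2 = 1*2 = 2
  bit 1 = 0: r = r^2 mod 47 = 2^2 = 4
  bit 2 = 1: r = r^2 * 2 mod 47 = 4^2 * 2 = 16*2 = 32
  -> s = B^a = 32

Answer: 10 2 32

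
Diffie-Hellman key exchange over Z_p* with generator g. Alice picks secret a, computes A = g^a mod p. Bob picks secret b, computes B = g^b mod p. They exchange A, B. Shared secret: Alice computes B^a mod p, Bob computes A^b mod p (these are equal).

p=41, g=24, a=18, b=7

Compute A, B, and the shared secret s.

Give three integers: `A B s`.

Answer: 20 28 8

Derivation:
A = 24^18 mod 41  (bits of 18 = 10010)
  bit 0 = 1: r = r^2 * 24 mod 41 = 1^2 * 24 = 1*24 = 24
  bit 1 = 0: r = r^2 mod 41 = 24^2 = 2
  bit 2 = 0: r = r^2 mod 41 = 2^2 = 4
  bit 3 = 1: r = r^2 * 24 mod 41 = 4^2 * 24 = 16*24 = 15
  bit 4 = 0: r = r^2 mod 41 = 15^2 = 20
  -> A = 20
B = 24^7 mod 41  (bits of 7 = 111)
  bit 0 = 1: r = r^2 * 24 mod 41 = 1^2 * 24 = 1*24 = 24
  bit 1 = 1: r = r^2 * 24 mod 41 = 24^2 * 24 = 2*24 = 7
  bit 2 = 1: r = r^2 * 24 mod 41 = 7^2 * 24 = 8*24 = 28
  -> B = 28
s = B^a = 28^18 mod 41  (bits of 18 = 10010)
  bit 0 = 1: r = r^2 * 28 mod 41 = 1^2 * 28 = 1*28 = 28
  bit 1 = 0: r = r^2 mod 41 = 28^2 = 5
  bit 2 = 0: r = r^2 mod 41 = 5^2 = 25
  bit 3 = 1: r = r^2 * 28 mod 41 = 25^2 * 28 = 10*28 = 34
  bit 4 = 0: r = r^2 mod 41 = 34^2 = 8
  -> s = B^a = 8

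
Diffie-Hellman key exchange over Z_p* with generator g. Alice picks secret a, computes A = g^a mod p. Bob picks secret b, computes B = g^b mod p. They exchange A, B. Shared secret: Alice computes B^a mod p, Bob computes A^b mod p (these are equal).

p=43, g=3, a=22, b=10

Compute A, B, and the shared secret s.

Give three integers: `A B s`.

Answer: 40 10 10

Derivation:
A = 3^22 mod 43  (bits of 22 = 10110)
  bit 0 = 1: r = r^2 * 3 mod 43 = 1^2 * 3 = 1*3 = 3
  bit 1 = 0: r = r^2 mod 43 = 3^2 = 9
  bit 2 = 1: r = r^2 * 3 mod 43 = 9^2 * 3 = 38*3 = 28
  bit 3 = 1: r = r^2 * 3 mod 43 = 28^2 * 3 = 10*3 = 30
  bit 4 = 0: r = r^2 mod 43 = 30^2 = 40
  -> A = 40
B = 3^10 mod 43  (bits of 10 = 1010)
  bit 0 = 1: r = r^2 * 3 mod 43 = 1^2 * 3 = 1*3 = 3
  bit 1 = 0: r = r^2 mod 43 = 3^2 = 9
  bit 2 = 1: r = r^2 * 3 mod 43 = 9^2 * 3 = 38*3 = 28
  bit 3 = 0: r = r^2 mod 43 = 28^2 = 10
  -> B = 10
s = B^a = 10^22 mod 43  (bits of 22 = 10110)
  bit 0 = 1: r = r^2 * 10 mod 43 = 1^2 * 10 = 1*10 = 10
  bit 1 = 0: r = r^2 mod 43 = 10^2 = 14
  bit 2 = 1: r = r^2 * 10 mod 43 = 14^2 * 10 = 24*10 = 25
  bit 3 = 1: r = r^2 * 10 mod 43 = 25^2 * 10 = 23*10 = 15
  bit 4 = 0: r = r^2 mod 43 = 15^2 = 10
  -> s = B^a = 10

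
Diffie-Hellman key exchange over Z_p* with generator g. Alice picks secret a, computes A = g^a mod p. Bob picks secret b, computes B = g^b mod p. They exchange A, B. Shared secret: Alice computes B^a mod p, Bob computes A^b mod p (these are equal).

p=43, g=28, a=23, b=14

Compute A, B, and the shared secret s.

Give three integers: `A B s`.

A = 28^23 mod 43  (bits of 23 = 10111)
  bit 0 = 1: r = r^2 * 28 mod 43 = 1^2 * 28 = 1*28 = 28
  bit 1 = 0: r = r^2 mod 43 = 28^2 = 10
  bit 2 = 1: r = r^2 * 28 mod 43 = 10^2 * 28 = 14*28 = 5
  bit 3 = 1: r = r^2 * 28 mod 43 = 5^2 * 28 = 25*28 = 12
  bit 4 = 1: r = r^2 * 28 mod 43 = 12^2 * 28 = 15*28 = 33
  -> A = 33
B = 28^14 mod 43  (bits of 14 = 1110)
  bit 0 = 1: r = r^2 * 28 mod 43 = 1^2 * 28 = 1*28 = 28
  bit 1 = 1: r = r^2 * 28 mod 43 = 28^2 * 28 = 10*28 = 22
  bit 2 = 1: r = r^2 * 28 mod 43 = 22^2 * 28 = 11*28 = 7
  bit 3 = 0: r = r^2 mod 43 = 7^2 = 6
  -> B = 6
s = B^a = 6^23 mod 43  (bits of 23 = 10111)
  bit 0 = 1: r = r^2 * 6 mod 43 = 1^2 * 6 = 1*6 = 6
  bit 1 = 0: r = r^2 mod 43 = 6^2 = 36
  bit 2 = 1: r = r^2 * 6 mod 43 = 36^2 * 6 = 6*6 = 36
  bit 3 = 1: r = r^2 * 6 mod 43 = 36^2 * 6 = 6*6 = 36
  bit 4 = 1: r = r^2 * 6 mod 43 = 36^2 * 6 = 6*6 = 36
  -> s = B^a = 36

Answer: 33 6 36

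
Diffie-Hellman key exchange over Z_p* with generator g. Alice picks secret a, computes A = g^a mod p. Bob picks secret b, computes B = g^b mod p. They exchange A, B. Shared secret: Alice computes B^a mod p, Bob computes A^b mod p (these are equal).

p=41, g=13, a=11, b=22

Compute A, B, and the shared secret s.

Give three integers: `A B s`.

A = 13^11 mod 41  (bits of 11 = 1011)
  bit 0 = 1: r = r^2 * 13 mod 41 = 1^2 * 13 = 1*13 = 13
  bit 1 = 0: r = r^2 mod 41 = 13^2 = 5
  bit 2 = 1: r = r^2 * 13 mod 41 = 5^2 * 13 = 25*13 = 38
  bit 3 = 1: r = r^2 * 13 mod 41 = 38^2 * 13 = 9*13 = 35
  -> A = 35
B = 13^22 mod 41  (bits of 22 = 10110)
  bit 0 = 1: r = r^2 * 13 mod 41 = 1^2 * 13 = 1*13 = 13
  bit 1 = 0: r = r^2 mod 41 = 13^2 = 5
  bit 2 = 1: r = r^2 * 13 mod 41 = 5^2 * 13 = 25*13 = 38
  bit 3 = 1: r = r^2 * 13 mod 41 = 38^2 * 13 = 9*13 = 35
  bit 4 = 0: r = r^2 mod 41 = 35^2 = 36
  -> B = 36
s = B^a = 36^11 mod 41  (bits of 11 = 1011)
  bit 0 = 1: r = r^2 * 36 mod 41 = 1^2 * 36 = 1*36 = 36
  bit 1 = 0: r = r^2 mod 41 = 36^2 = 25
  bit 2 = 1: r = r^2 * 36 mod 41 = 25^2 * 36 = 10*36 = 32
  bit 3 = 1: r = r^2 * 36 mod 41 = 32^2 * 36 = 40*36 = 5
  -> s = B^a = 5

Answer: 35 36 5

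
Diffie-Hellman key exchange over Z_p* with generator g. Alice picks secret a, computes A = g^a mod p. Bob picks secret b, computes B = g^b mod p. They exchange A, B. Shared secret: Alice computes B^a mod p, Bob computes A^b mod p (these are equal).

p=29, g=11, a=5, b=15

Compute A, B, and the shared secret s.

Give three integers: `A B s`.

A = 11^5 mod 29  (bits of 5 = 101)
  bit 0 = 1: r = r^2 * 11 mod 29 = 1^2 * 11 = 1*11 = 11
  bit 1 = 0: r = r^2 mod 29 = 11^2 = 5
  bit 2 = 1: r = r^2 * 11 mod 29 = 5^2 * 11 = 25*11 = 14
  -> A = 14
B = 11^15 mod 29  (bits of 15 = 1111)
  bit 0 = 1: r = r^2 * 11 mod 29 = 1^2 * 11 = 1*11 = 11
  bit 1 = 1: r = r^2 * 11 mod 29 = 11^2 * 11 = 5*11 = 26
  bit 2 = 1: r = r^2 * 11 mod 29 = 26^2 * 11 = 9*11 = 12
  bit 3 = 1: r = r^2 * 11 mod 29 = 12^2 * 11 = 28*11 = 18
  -> B = 18
s = B^a = 18^5 mod 29  (bits of 5 = 101)
  bit 0 = 1: r = r^2 * 18 mod 29 = 1^2 * 18 = 1*18 = 18
  bit 1 = 0: r = r^2 mod 29 = 18^2 = 5
  bit 2 = 1: r = r^2 * 18 mod 29 = 5^2 * 18 = 25*18 = 15
  -> s = B^a = 15

Answer: 14 18 15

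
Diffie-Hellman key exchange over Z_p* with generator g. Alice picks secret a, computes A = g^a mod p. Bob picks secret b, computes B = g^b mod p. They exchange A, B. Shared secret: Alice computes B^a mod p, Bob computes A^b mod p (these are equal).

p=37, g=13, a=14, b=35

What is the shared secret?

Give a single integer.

Answer: 3

Derivation:
A = 13^14 mod 37  (bits of 14 = 1110)
  bit 0 = 1: r = r^2 * 13 mod 37 = 1^2 * 13 = 1*13 = 13
  bit 1 = 1: r = r^2 * 13 mod 37 = 13^2 * 13 = 21*13 = 14
  bit 2 = 1: r = r^2 * 13 mod 37 = 14^2 * 13 = 11*13 = 32
  bit 3 = 0: r = r^2 mod 37 = 32^2 = 25
  -> A = 25
B = 13^35 mod 37  (bits of 35 = 100011)
  bit 0 = 1: r = r^2 * 13 mod 37 = 1^2 * 13 = 1*13 = 13
  bit 1 = 0: r = r^2 mod 37 = 13^2 = 21
  bit 2 = 0: r = r^2 mod 37 = 21^2 = 34
  bit 3 = 0: r = r^2 mod 37 = 34^2 = 9
  bit 4 = 1: r = r^2 * 13 mod 37 = 9^2 * 13 = 7*13 = 17
  bit 5 = 1: r = r^2 * 13 mod 37 = 17^2 * 13 = 30*13 = 20
  -> B = 20
s = B^a = 20^14 mod 37  (bits of 14 = 1110)
  bit 0 = 1: r = r^2 * 20 mod 37 = 1^2 * 20 = 1*20 = 20
  bit 1 = 1: r = r^2 * 20 mod 37 = 20^2 * 20 = 30*20 = 8
  bit 2 = 1: r = r^2 * 20 mod 37 = 8^2 * 20 = 27*20 = 22
  bit 3 = 0: r = r^2 mod 37 = 22^2 = 3
  -> s = B^a = 3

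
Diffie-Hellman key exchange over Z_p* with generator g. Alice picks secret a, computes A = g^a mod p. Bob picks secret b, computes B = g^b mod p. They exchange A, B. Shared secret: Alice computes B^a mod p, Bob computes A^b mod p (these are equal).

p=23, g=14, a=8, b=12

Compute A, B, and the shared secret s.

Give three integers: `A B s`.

A = 14^8 mod 23  (bits of 8 = 1000)
  bit 0 = 1: r = r^2 * 14 mod 23 = 1^2 * 14 = 1*14 = 14
  bit 1 = 0: r = r^2 mod 23 = 14^2 = 12
  bit 2 = 0: r = r^2 mod 23 = 12^2 = 6
  bit 3 = 0: r = r^2 mod 23 = 6^2 = 13
  -> A = 13
B = 14^12 mod 23  (bits of 12 = 1100)
  bit 0 = 1: r = r^2 * 14 mod 23 = 1^2 * 14 = 1*14 = 14
  bit 1 = 1: r = r^2 * 14 mod 23 = 14^2 * 14 = 12*14 = 7
  bit 2 = 0: r = r^2 mod 23 = 7^2 = 3
  bit 3 = 0: r = r^2 mod 23 = 3^2 = 9
  -> B = 9
s = B^a = 9^8 mod 23  (bits of 8 = 1000)
  bit 0 = 1: r = r^2 * 9 mod 23 = 1^2 * 9 = 1*9 = 9
  bit 1 = 0: r = r^2 mod 23 = 9^2 = 12
  bit 2 = 0: r = r^2 mod 23 = 12^2 = 6
  bit 3 = 0: r = r^2 mod 23 = 6^2 = 13
  -> s = B^a = 13

Answer: 13 9 13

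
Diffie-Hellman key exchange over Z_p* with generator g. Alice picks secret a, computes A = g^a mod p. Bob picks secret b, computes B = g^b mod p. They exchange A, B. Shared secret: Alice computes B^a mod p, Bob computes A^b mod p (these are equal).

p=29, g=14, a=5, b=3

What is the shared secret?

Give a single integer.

Answer: 15

Derivation:
A = 14^5 mod 29  (bits of 5 = 101)
  bit 0 = 1: r = r^2 * 14 mod 29 = 1^2 * 14 = 1*14 = 14
  bit 1 = 0: r = r^2 mod 29 = 14^2 = 22
  bit 2 = 1: r = r^2 * 14 mod 29 = 22^2 * 14 = 20*14 = 19
  -> A = 19
B = 14^3 mod 29  (bits of 3 = 11)
  bit 0 = 1: r = r^2 * 14 mod 29 = 1^2 * 14 = 1*14 = 14
  bit 1 = 1: r = r^2 * 14 mod 29 = 14^2 * 14 = 22*14 = 18
  -> B = 18
s = B^a = 18^5 mod 29  (bits of 5 = 101)
  bit 0 = 1: r = r^2 * 18 mod 29 = 1^2 * 18 = 1*18 = 18
  bit 1 = 0: r = r^2 mod 29 = 18^2 = 5
  bit 2 = 1: r = r^2 * 18 mod 29 = 5^2 * 18 = 25*18 = 15
  -> s = B^a = 15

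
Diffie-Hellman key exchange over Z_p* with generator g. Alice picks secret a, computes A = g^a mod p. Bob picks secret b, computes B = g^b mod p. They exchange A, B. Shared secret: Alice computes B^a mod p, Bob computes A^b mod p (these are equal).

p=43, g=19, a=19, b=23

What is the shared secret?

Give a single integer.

Answer: 18

Derivation:
A = 19^19 mod 43  (bits of 19 = 10011)
  bit 0 = 1: r = r^2 * 19 mod 43 = 1^2 * 19 = 1*19 = 19
  bit 1 = 0: r = r^2 mod 43 = 19^2 = 17
  bit 2 = 0: r = r^2 mod 43 = 17^2 = 31
  bit 3 = 1: r = r^2 * 19 mod 43 = 31^2 * 19 = 15*19 = 27
  bit 4 = 1: r = r^2 * 19 mod 43 = 27^2 * 19 = 41*19 = 5
  -> A = 5
B = 19^23 mod 43  (bits of 23 = 10111)
  bit 0 = 1: r = r^2 * 19 mod 43 = 1^2 * 19 = 1*19 = 19
  bit 1 = 0: r = r^2 mod 43 = 19^2 = 17
  bit 2 = 1: r = r^2 * 19 mod 43 = 17^2 * 19 = 31*19 = 30
  bit 3 = 1: r = r^2 * 19 mod 43 = 30^2 * 19 = 40*19 = 29
  bit 4 = 1: r = r^2 * 19 mod 43 = 29^2 * 19 = 24*19 = 26
  -> B = 26
s = B^a = 26^19 mod 43  (bits of 19 = 10011)
  bit 0 = 1: r = r^2 * 26 mod 43 = 1^2 * 26 = 1*26 = 26
  bit 1 = 0: r = r^2 mod 43 = 26^2 = 31
  bit 2 = 0: r = r^2 mod 43 = 31^2 = 15
  bit 3 = 1: r = r^2 * 26 mod 43 = 15^2 * 26 = 10*26 = 2
  bit 4 = 1: r = r^2 * 26 mod 43 = 2^2 * 26 = 4*26 = 18
  -> s = B^a = 18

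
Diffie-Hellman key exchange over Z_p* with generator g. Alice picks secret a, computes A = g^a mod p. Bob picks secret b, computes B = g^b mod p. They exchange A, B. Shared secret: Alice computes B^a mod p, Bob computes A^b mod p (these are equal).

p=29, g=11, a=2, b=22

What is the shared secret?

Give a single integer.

A = 11^2 mod 29  (bits of 2 = 10)
  bit 0 = 1: r = r^2 * 11 mod 29 = 1^2 * 11 = 1*11 = 11
  bit 1 = 0: r = r^2 mod 29 = 11^2 = 5
  -> A = 5
B = 11^22 mod 29  (bits of 22 = 10110)
  bit 0 = 1: r = r^2 * 11 mod 29 = 1^2 * 11 = 1*11 = 11
  bit 1 = 0: r = r^2 mod 29 = 11^2 = 5
  bit 2 = 1: r = r^2 * 11 mod 29 = 5^2 * 11 = 25*11 = 14
  bit 3 = 1: r = r^2 * 11 mod 29 = 14^2 * 11 = 22*11 = 10
  bit 4 = 0: r = r^2 mod 29 = 10^2 = 13
  -> B = 13
s = B^a = 13^2 mod 29  (bits of 2 = 10)
  bit 0 = 1: r = r^2 * 13 mod 29 = 1^2 * 13 = 1*13 = 13
  bit 1 = 0: r = r^2 mod 29 = 13^2 = 24
  -> s = B^a = 24

Answer: 24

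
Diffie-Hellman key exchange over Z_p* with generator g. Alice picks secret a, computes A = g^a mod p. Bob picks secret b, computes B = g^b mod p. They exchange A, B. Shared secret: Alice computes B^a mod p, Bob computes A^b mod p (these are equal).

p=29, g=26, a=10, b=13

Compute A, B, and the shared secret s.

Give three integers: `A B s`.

Answer: 5 10 6

Derivation:
A = 26^10 mod 29  (bits of 10 = 1010)
  bit 0 = 1: r = r^2 * 26 mod 29 = 1^2 * 26 = 1*26 = 26
  bit 1 = 0: r = r^2 mod 29 = 26^2 = 9
  bit 2 = 1: r = r^2 * 26 mod 29 = 9^2 * 26 = 23*26 = 18
  bit 3 = 0: r = r^2 mod 29 = 18^2 = 5
  -> A = 5
B = 26^13 mod 29  (bits of 13 = 1101)
  bit 0 = 1: r = r^2 * 26 mod 29 = 1^2 * 26 = 1*26 = 26
  bit 1 = 1: r = r^2 * 26 mod 29 = 26^2 * 26 = 9*26 = 2
  bit 2 = 0: r = r^2 mod 29 = 2^2 = 4
  bit 3 = 1: r = r^2 * 26 mod 29 = 4^2 * 26 = 16*26 = 10
  -> B = 10
s = B^a = 10^10 mod 29  (bits of 10 = 1010)
  bit 0 = 1: r = r^2 * 10 mod 29 = 1^2 * 10 = 1*10 = 10
  bit 1 = 0: r = r^2 mod 29 = 10^2 = 13
  bit 2 = 1: r = r^2 * 10 mod 29 = 13^2 * 10 = 24*10 = 8
  bit 3 = 0: r = r^2 mod 29 = 8^2 = 6
  -> s = B^a = 6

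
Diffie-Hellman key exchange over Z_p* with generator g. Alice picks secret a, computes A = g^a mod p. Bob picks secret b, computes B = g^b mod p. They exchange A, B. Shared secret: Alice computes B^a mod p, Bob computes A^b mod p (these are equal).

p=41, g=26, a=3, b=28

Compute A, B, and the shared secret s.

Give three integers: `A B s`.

Answer: 28 23 31

Derivation:
A = 26^3 mod 41  (bits of 3 = 11)
  bit 0 = 1: r = r^2 * 26 mod 41 = 1^2 * 26 = 1*26 = 26
  bit 1 = 1: r = r^2 * 26 mod 41 = 26^2 * 26 = 20*26 = 28
  -> A = 28
B = 26^28 mod 41  (bits of 28 = 11100)
  bit 0 = 1: r = r^2 * 26 mod 41 = 1^2 * 26 = 1*26 = 26
  bit 1 = 1: r = r^2 * 26 mod 41 = 26^2 * 26 = 20*26 = 28
  bit 2 = 1: r = r^2 * 26 mod 41 = 28^2 * 26 = 5*26 = 7
  bit 3 = 0: r = r^2 mod 41 = 7^2 = 8
  bit 4 = 0: r = r^2 mod 41 = 8^2 = 23
  -> B = 23
s = B^a = 23^3 mod 41  (bits of 3 = 11)
  bit 0 = 1: r = r^2 * 23 mod 41 = 1^2 * 23 = 1*23 = 23
  bit 1 = 1: r = r^2 * 23 mod 41 = 23^2 * 23 = 37*23 = 31
  -> s = B^a = 31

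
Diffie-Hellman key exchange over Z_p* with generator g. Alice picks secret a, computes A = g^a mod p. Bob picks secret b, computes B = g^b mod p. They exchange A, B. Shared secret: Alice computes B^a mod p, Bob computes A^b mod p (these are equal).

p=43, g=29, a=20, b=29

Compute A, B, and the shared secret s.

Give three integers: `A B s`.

Answer: 40 12 25

Derivation:
A = 29^20 mod 43  (bits of 20 = 10100)
  bit 0 = 1: r = r^2 * 29 mod 43 = 1^2 * 29 = 1*29 = 29
  bit 1 = 0: r = r^2 mod 43 = 29^2 = 24
  bit 2 = 1: r = r^2 * 29 mod 43 = 24^2 * 29 = 17*29 = 20
  bit 3 = 0: r = r^2 mod 43 = 20^2 = 13
  bit 4 = 0: r = r^2 mod 43 = 13^2 = 40
  -> A = 40
B = 29^29 mod 43  (bits of 29 = 11101)
  bit 0 = 1: r = r^2 * 29 mod 43 = 1^2 * 29 = 1*29 = 29
  bit 1 = 1: r = r^2 * 29 mod 43 = 29^2 * 29 = 24*29 = 8
  bit 2 = 1: r = r^2 * 29 mod 43 = 8^2 * 29 = 21*29 = 7
  bit 3 = 0: r = r^2 mod 43 = 7^2 = 6
  bit 4 = 1: r = r^2 * 29 mod 43 = 6^2 * 29 = 36*29 = 12
  -> B = 12
s = B^a = 12^20 mod 43  (bits of 20 = 10100)
  bit 0 = 1: r = r^2 * 12 mod 43 = 1^2 * 12 = 1*12 = 12
  bit 1 = 0: r = r^2 mod 43 = 12^2 = 15
  bit 2 = 1: r = r^2 * 12 mod 43 = 15^2 * 12 = 10*12 = 34
  bit 3 = 0: r = r^2 mod 43 = 34^2 = 38
  bit 4 = 0: r = r^2 mod 43 = 38^2 = 25
  -> s = B^a = 25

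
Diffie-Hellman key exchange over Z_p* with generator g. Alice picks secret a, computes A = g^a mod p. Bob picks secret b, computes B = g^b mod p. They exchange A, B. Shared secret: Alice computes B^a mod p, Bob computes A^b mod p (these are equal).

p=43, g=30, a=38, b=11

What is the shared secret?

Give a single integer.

Answer: 14

Derivation:
A = 30^38 mod 43  (bits of 38 = 100110)
  bit 0 = 1: r = r^2 * 30 mod 43 = 1^2 * 30 = 1*30 = 30
  bit 1 = 0: r = r^2 mod 43 = 30^2 = 40
  bit 2 = 0: r = r^2 mod 43 = 40^2 = 9
  bit 3 = 1: r = r^2 * 30 mod 43 = 9^2 * 30 = 38*30 = 22
  bit 4 = 1: r = r^2 * 30 mod 43 = 22^2 * 30 = 11*30 = 29
  bit 5 = 0: r = r^2 mod 43 = 29^2 = 24
  -> A = 24
B = 30^11 mod 43  (bits of 11 = 1011)
  bit 0 = 1: r = r^2 * 30 mod 43 = 1^2 * 30 = 1*30 = 30
  bit 1 = 0: r = r^2 mod 43 = 30^2 = 40
  bit 2 = 1: r = r^2 * 30 mod 43 = 40^2 * 30 = 9*30 = 12
  bit 3 = 1: r = r^2 * 30 mod 43 = 12^2 * 30 = 15*30 = 20
  -> B = 20
s = B^a = 20^38 mod 43  (bits of 38 = 100110)
  bit 0 = 1: r = r^2 * 20 mod 43 = 1^2 * 20 = 1*20 = 20
  bit 1 = 0: r = r^2 mod 43 = 20^2 = 13
  bit 2 = 0: r = r^2 mod 43 = 13^2 = 40
  bit 3 = 1: r = r^2 * 20 mod 43 = 40^2 * 20 = 9*20 = 8
  bit 4 = 1: r = r^2 * 20 mod 43 = 8^2 * 20 = 21*20 = 33
  bit 5 = 0: r = r^2 mod 43 = 33^2 = 14
  -> s = B^a = 14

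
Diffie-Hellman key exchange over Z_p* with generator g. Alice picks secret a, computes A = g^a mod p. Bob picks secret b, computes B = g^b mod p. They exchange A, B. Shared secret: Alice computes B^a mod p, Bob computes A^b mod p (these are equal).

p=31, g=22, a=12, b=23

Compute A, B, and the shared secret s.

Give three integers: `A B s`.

Answer: 2 3 8

Derivation:
A = 22^12 mod 31  (bits of 12 = 1100)
  bit 0 = 1: r = r^2 * 22 mod 31 = 1^2 * 22 = 1*22 = 22
  bit 1 = 1: r = r^2 * 22 mod 31 = 22^2 * 22 = 19*22 = 15
  bit 2 = 0: r = r^2 mod 31 = 15^2 = 8
  bit 3 = 0: r = r^2 mod 31 = 8^2 = 2
  -> A = 2
B = 22^23 mod 31  (bits of 23 = 10111)
  bit 0 = 1: r = r^2 * 22 mod 31 = 1^2 * 22 = 1*22 = 22
  bit 1 = 0: r = r^2 mod 31 = 22^2 = 19
  bit 2 = 1: r = r^2 * 22 mod 31 = 19^2 * 22 = 20*22 = 6
  bit 3 = 1: r = r^2 * 22 mod 31 = 6^2 * 22 = 5*22 = 17
  bit 4 = 1: r = r^2 * 22 mod 31 = 17^2 * 22 = 10*22 = 3
  -> B = 3
s = B^a = 3^12 mod 31  (bits of 12 = 1100)
  bit 0 = 1: r = r^2 * 3 mod 31 = 1^2 * 3 = 1*3 = 3
  bit 1 = 1: r = r^2 * 3 mod 31 = 3^2 * 3 = 9*3 = 27
  bit 2 = 0: r = r^2 mod 31 = 27^2 = 16
  bit 3 = 0: r = r^2 mod 31 = 16^2 = 8
  -> s = B^a = 8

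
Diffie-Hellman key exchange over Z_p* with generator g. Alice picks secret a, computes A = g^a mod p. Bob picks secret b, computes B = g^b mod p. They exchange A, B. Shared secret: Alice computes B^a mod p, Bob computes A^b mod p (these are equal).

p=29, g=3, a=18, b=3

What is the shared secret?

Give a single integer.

Answer: 13

Derivation:
A = 3^18 mod 29  (bits of 18 = 10010)
  bit 0 = 1: r = r^2 * 3 mod 29 = 1^2 * 3 = 1*3 = 3
  bit 1 = 0: r = r^2 mod 29 = 3^2 = 9
  bit 2 = 0: r = r^2 mod 29 = 9^2 = 23
  bit 3 = 1: r = r^2 * 3 mod 29 = 23^2 * 3 = 7*3 = 21
  bit 4 = 0: r = r^2 mod 29 = 21^2 = 6
  -> A = 6
B = 3^3 mod 29  (bits of 3 = 11)
  bit 0 = 1: r = r^2 * 3 mod 29 = 1^2 * 3 = 1*3 = 3
  bit 1 = 1: r = r^2 * 3 mod 29 = 3^2 * 3 = 9*3 = 27
  -> B = 27
s = B^a = 27^18 mod 29  (bits of 18 = 10010)
  bit 0 = 1: r = r^2 * 27 mod 29 = 1^2 * 27 = 1*27 = 27
  bit 1 = 0: r = r^2 mod 29 = 27^2 = 4
  bit 2 = 0: r = r^2 mod 29 = 4^2 = 16
  bit 3 = 1: r = r^2 * 27 mod 29 = 16^2 * 27 = 24*27 = 10
  bit 4 = 0: r = r^2 mod 29 = 10^2 = 13
  -> s = B^a = 13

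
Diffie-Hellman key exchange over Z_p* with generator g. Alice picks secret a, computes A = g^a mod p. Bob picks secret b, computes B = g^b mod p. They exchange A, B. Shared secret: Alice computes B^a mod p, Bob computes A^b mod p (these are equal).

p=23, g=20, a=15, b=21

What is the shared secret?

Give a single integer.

A = 20^15 mod 23  (bits of 15 = 1111)
  bit 0 = 1: r = r^2 * 20 mod 23 = 1^2 * 20 = 1*20 = 20
  bit 1 = 1: r = r^2 * 20 mod 23 = 20^2 * 20 = 9*20 = 19
  bit 2 = 1: r = r^2 * 20 mod 23 = 19^2 * 20 = 16*20 = 21
  bit 3 = 1: r = r^2 * 20 mod 23 = 21^2 * 20 = 4*20 = 11
  -> A = 11
B = 20^21 mod 23  (bits of 21 = 10101)
  bit 0 = 1: r = r^2 * 20 mod 23 = 1^2 * 20 = 1*20 = 20
  bit 1 = 0: r = r^2 mod 23 = 20^2 = 9
  bit 2 = 1: r = r^2 * 20 mod 23 = 9^2 * 20 = 12*20 = 10
  bit 3 = 0: r = r^2 mod 23 = 10^2 = 8
  bit 4 = 1: r = r^2 * 20 mod 23 = 8^2 * 20 = 18*20 = 15
  -> B = 15
s = B^a = 15^15 mod 23  (bits of 15 = 1111)
  bit 0 = 1: r = r^2 * 15 mod 23 = 1^2 * 15 = 1*15 = 15
  bit 1 = 1: r = r^2 * 15 mod 23 = 15^2 * 15 = 18*15 = 17
  bit 2 = 1: r = r^2 * 15 mod 23 = 17^2 * 15 = 13*15 = 11
  bit 3 = 1: r = r^2 * 15 mod 23 = 11^2 * 15 = 6*15 = 21
  -> s = B^a = 21

Answer: 21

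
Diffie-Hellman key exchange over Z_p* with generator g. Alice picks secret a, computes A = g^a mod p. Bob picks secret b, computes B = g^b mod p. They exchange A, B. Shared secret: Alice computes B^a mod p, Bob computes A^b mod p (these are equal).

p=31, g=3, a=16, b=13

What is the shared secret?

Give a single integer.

Answer: 7

Derivation:
A = 3^16 mod 31  (bits of 16 = 10000)
  bit 0 = 1: r = r^2 * 3 mod 31 = 1^2 * 3 = 1*3 = 3
  bit 1 = 0: r = r^2 mod 31 = 3^2 = 9
  bit 2 = 0: r = r^2 mod 31 = 9^2 = 19
  bit 3 = 0: r = r^2 mod 31 = 19^2 = 20
  bit 4 = 0: r = r^2 mod 31 = 20^2 = 28
  -> A = 28
B = 3^13 mod 31  (bits of 13 = 1101)
  bit 0 = 1: r = r^2 * 3 mod 31 = 1^2 * 3 = 1*3 = 3
  bit 1 = 1: r = r^2 * 3 mod 31 = 3^2 * 3 = 9*3 = 27
  bit 2 = 0: r = r^2 mod 31 = 27^2 = 16
  bit 3 = 1: r = r^2 * 3 mod 31 = 16^2 * 3 = 8*3 = 24
  -> B = 24
s = B^a = 24^16 mod 31  (bits of 16 = 10000)
  bit 0 = 1: r = r^2 * 24 mod 31 = 1^2 * 24 = 1*24 = 24
  bit 1 = 0: r = r^2 mod 31 = 24^2 = 18
  bit 2 = 0: r = r^2 mod 31 = 18^2 = 14
  bit 3 = 0: r = r^2 mod 31 = 14^2 = 10
  bit 4 = 0: r = r^2 mod 31 = 10^2 = 7
  -> s = B^a = 7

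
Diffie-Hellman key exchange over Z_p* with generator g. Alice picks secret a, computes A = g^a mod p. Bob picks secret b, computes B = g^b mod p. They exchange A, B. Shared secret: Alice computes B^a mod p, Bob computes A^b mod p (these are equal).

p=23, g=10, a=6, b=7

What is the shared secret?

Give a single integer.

Answer: 3

Derivation:
A = 10^6 mod 23  (bits of 6 = 110)
  bit 0 = 1: r = r^2 * 10 mod 23 = 1^2 * 10 = 1*10 = 10
  bit 1 = 1: r = r^2 * 10 mod 23 = 10^2 * 10 = 8*10 = 11
  bit 2 = 0: r = r^2 mod 23 = 11^2 = 6
  -> A = 6
B = 10^7 mod 23  (bits of 7 = 111)
  bit 0 = 1: r = r^2 * 10 mod 23 = 1^2 * 10 = 1*10 = 10
  bit 1 = 1: r = r^2 * 10 mod 23 = 10^2 * 10 = 8*10 = 11
  bit 2 = 1: r = r^2 * 10 mod 23 = 11^2 * 10 = 6*10 = 14
  -> B = 14
s = B^a = 14^6 mod 23  (bits of 6 = 110)
  bit 0 = 1: r = r^2 * 14 mod 23 = 1^2 * 14 = 1*14 = 14
  bit 1 = 1: r = r^2 * 14 mod 23 = 14^2 * 14 = 12*14 = 7
  bit 2 = 0: r = r^2 mod 23 = 7^2 = 3
  -> s = B^a = 3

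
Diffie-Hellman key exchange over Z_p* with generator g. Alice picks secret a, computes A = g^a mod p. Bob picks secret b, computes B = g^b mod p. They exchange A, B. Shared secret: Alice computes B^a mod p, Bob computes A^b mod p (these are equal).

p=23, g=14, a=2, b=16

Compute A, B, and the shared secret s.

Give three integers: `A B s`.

Answer: 12 8 18

Derivation:
A = 14^2 mod 23  (bits of 2 = 10)
  bit 0 = 1: r = r^2 * 14 mod 23 = 1^2 * 14 = 1*14 = 14
  bit 1 = 0: r = r^2 mod 23 = 14^2 = 12
  -> A = 12
B = 14^16 mod 23  (bits of 16 = 10000)
  bit 0 = 1: r = r^2 * 14 mod 23 = 1^2 * 14 = 1*14 = 14
  bit 1 = 0: r = r^2 mod 23 = 14^2 = 12
  bit 2 = 0: r = r^2 mod 23 = 12^2 = 6
  bit 3 = 0: r = r^2 mod 23 = 6^2 = 13
  bit 4 = 0: r = r^2 mod 23 = 13^2 = 8
  -> B = 8
s = B^a = 8^2 mod 23  (bits of 2 = 10)
  bit 0 = 1: r = r^2 * 8 mod 23 = 1^2 * 8 = 1*8 = 8
  bit 1 = 0: r = r^2 mod 23 = 8^2 = 18
  -> s = B^a = 18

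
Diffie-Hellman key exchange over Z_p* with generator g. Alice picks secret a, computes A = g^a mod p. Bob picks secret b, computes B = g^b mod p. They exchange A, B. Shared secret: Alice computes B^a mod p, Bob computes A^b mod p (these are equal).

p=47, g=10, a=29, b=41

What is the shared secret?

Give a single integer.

Answer: 23

Derivation:
A = 10^29 mod 47  (bits of 29 = 11101)
  bit 0 = 1: r = r^2 * 10 mod 47 = 1^2 * 10 = 1*10 = 10
  bit 1 = 1: r = r^2 * 10 mod 47 = 10^2 * 10 = 6*10 = 13
  bit 2 = 1: r = r^2 * 10 mod 47 = 13^2 * 10 = 28*10 = 45
  bit 3 = 0: r = r^2 mod 47 = 45^2 = 4
  bit 4 = 1: r = r^2 * 10 mod 47 = 4^2 * 10 = 16*10 = 19
  -> A = 19
B = 10^41 mod 47  (bits of 41 = 101001)
  bit 0 = 1: r = r^2 * 10 mod 47 = 1^2 * 10 = 1*10 = 10
  bit 1 = 0: r = r^2 mod 47 = 10^2 = 6
  bit 2 = 1: r = r^2 * 10 mod 47 = 6^2 * 10 = 36*10 = 31
  bit 3 = 0: r = r^2 mod 47 = 31^2 = 21
  bit 4 = 0: r = r^2 mod 47 = 21^2 = 18
  bit 5 = 1: r = r^2 * 10 mod 47 = 18^2 * 10 = 42*10 = 44
  -> B = 44
s = B^a = 44^29 mod 47  (bits of 29 = 11101)
  bit 0 = 1: r = r^2 * 44 mod 47 = 1^2 * 44 = 1*44 = 44
  bit 1 = 1: r = r^2 * 44 mod 47 = 44^2 * 44 = 9*44 = 20
  bit 2 = 1: r = r^2 * 44 mod 47 = 20^2 * 44 = 24*44 = 22
  bit 3 = 0: r = r^2 mod 47 = 22^2 = 14
  bit 4 = 1: r = r^2 * 44 mod 47 = 14^2 * 44 = 8*44 = 23
  -> s = B^a = 23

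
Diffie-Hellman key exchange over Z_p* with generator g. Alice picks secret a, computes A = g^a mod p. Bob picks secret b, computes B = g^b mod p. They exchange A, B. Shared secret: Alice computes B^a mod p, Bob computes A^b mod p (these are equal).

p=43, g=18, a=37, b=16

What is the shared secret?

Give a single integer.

A = 18^37 mod 43  (bits of 37 = 100101)
  bit 0 = 1: r = r^2 * 18 mod 43 = 1^2 * 18 = 1*18 = 18
  bit 1 = 0: r = r^2 mod 43 = 18^2 = 23
  bit 2 = 0: r = r^2 mod 43 = 23^2 = 13
  bit 3 = 1: r = r^2 * 18 mod 43 = 13^2 * 18 = 40*18 = 32
  bit 4 = 0: r = r^2 mod 43 = 32^2 = 35
  bit 5 = 1: r = r^2 * 18 mod 43 = 35^2 * 18 = 21*18 = 34
  -> A = 34
B = 18^16 mod 43  (bits of 16 = 10000)
  bit 0 = 1: r = r^2 * 18 mod 43 = 1^2 * 18 = 1*18 = 18
  bit 1 = 0: r = r^2 mod 43 = 18^2 = 23
  bit 2 = 0: r = r^2 mod 43 = 23^2 = 13
  bit 3 = 0: r = r^2 mod 43 = 13^2 = 40
  bit 4 = 0: r = r^2 mod 43 = 40^2 = 9
  -> B = 9
s = B^a = 9^37 mod 43  (bits of 37 = 100101)
  bit 0 = 1: r = r^2 * 9 mod 43 = 1^2 * 9 = 1*9 = 9
  bit 1 = 0: r = r^2 mod 43 = 9^2 = 38
  bit 2 = 0: r = r^2 mod 43 = 38^2 = 25
  bit 3 = 1: r = r^2 * 9 mod 43 = 25^2 * 9 = 23*9 = 35
  bit 4 = 0: r = r^2 mod 43 = 35^2 = 21
  bit 5 = 1: r = r^2 * 9 mod 43 = 21^2 * 9 = 11*9 = 13
  -> s = B^a = 13

Answer: 13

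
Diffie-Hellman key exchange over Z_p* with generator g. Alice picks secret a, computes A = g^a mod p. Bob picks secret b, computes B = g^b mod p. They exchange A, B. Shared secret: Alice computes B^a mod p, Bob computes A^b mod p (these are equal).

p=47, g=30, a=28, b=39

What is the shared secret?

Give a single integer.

Answer: 6

Derivation:
A = 30^28 mod 47  (bits of 28 = 11100)
  bit 0 = 1: r = r^2 * 30 mod 47 = 1^2 * 30 = 1*30 = 30
  bit 1 = 1: r = r^2 * 30 mod 47 = 30^2 * 30 = 7*30 = 22
  bit 2 = 1: r = r^2 * 30 mod 47 = 22^2 * 30 = 14*30 = 44
  bit 3 = 0: r = r^2 mod 47 = 44^2 = 9
  bit 4 = 0: r = r^2 mod 47 = 9^2 = 34
  -> A = 34
B = 30^39 mod 47  (bits of 39 = 100111)
  bit 0 = 1: r = r^2 * 30 mod 47 = 1^2 * 30 = 1*30 = 30
  bit 1 = 0: r = r^2 mod 47 = 30^2 = 7
  bit 2 = 0: r = r^2 mod 47 = 7^2 = 2
  bit 3 = 1: r = r^2 * 30 mod 47 = 2^2 * 30 = 4*30 = 26
  bit 4 = 1: r = r^2 * 30 mod 47 = 26^2 * 30 = 18*30 = 23
  bit 5 = 1: r = r^2 * 30 mod 47 = 23^2 * 30 = 12*30 = 31
  -> B = 31
s = B^a = 31^28 mod 47  (bits of 28 = 11100)
  bit 0 = 1: r = r^2 * 31 mod 47 = 1^2 * 31 = 1*31 = 31
  bit 1 = 1: r = r^2 * 31 mod 47 = 31^2 * 31 = 21*31 = 40
  bit 2 = 1: r = r^2 * 31 mod 47 = 40^2 * 31 = 2*31 = 15
  bit 3 = 0: r = r^2 mod 47 = 15^2 = 37
  bit 4 = 0: r = r^2 mod 47 = 37^2 = 6
  -> s = B^a = 6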